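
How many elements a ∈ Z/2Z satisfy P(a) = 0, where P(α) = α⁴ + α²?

Evaluate at each of the 2 elements of Z/2Z:
P(0) = 0 → root; P(1) = 0 → root.
Roots: {0, 1}.

2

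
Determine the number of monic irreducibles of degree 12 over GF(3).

By the necklace-counting formula, N_3(12) = (1/12) Σ_{d|12} μ(12/d)·3^d.
Divisors of 12: 1, 2, 3, 4, 6, 12; μ(12/d) for each: 0, 1, 0, -1, -1, 1.
Σ = 3^2 − 3^4 − 3^6 + 3^12 = 530640.
N = 530640/12 = 44220.

44220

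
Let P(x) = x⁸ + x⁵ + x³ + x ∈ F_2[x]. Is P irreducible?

No

Check for roots in F_2: P(0) = 0 → root; P(1) = 0 → root.
P(0) = 0, so (x) divides P(x); P is reducible.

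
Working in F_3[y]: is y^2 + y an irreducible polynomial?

Write h(y) = y^2 + y.
Check for roots in F_3: h(0) = 0 → root; h(1) = 2; h(2) = 0 → root.
h(0) = 0, so (y) divides h(y); h is reducible.

No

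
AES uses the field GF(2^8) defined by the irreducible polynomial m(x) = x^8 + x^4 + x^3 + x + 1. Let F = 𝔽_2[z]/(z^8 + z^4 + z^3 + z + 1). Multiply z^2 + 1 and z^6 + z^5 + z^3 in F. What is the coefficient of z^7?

1

Multiply in 𝔽_2[z]: (z^2 + 1)·(z^6 + z^5 + z^3) = z^8 + z^7 + z^6 + z^3.
Reduce using z^8 ≡ z^4 + z^3 + z + 1 (mod z^8 + z^4 + z^3 + z + 1).
Reduced: z^7 + z^6 + z^4 + z + 1.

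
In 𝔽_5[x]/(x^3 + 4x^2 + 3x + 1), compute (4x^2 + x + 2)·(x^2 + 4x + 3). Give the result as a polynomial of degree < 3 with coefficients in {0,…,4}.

2x^2 + 4x

Multiply in 𝔽_5[x]: (4x^2 + x + 2)·(x^2 + 4x + 3) = 4x^4 + 2x^3 + 3x^2 + x + 1.
Reduce using x^3 ≡ x^2 + 2x + 4 (mod x^3 + 4x^2 + 3x + 1).
Reduced: 2x^2 + 4x.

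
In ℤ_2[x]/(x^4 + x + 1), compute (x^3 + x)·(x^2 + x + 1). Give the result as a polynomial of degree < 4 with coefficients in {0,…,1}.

x + 1

Multiply in ℤ_2[x]: (x^3 + x)·(x^2 + x + 1) = x^5 + x^4 + x^2 + x.
Reduce using x^4 ≡ x + 1 (mod x^4 + x + 1).
Reduced: x + 1.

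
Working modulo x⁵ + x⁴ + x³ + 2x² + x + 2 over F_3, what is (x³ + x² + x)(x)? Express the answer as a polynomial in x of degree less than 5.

x^4 + x^3 + x^2

Multiply in F_3[x]: (x³ + x² + x)·(x) = x⁴ + x³ + x².
Reduced: x⁴ + x³ + x².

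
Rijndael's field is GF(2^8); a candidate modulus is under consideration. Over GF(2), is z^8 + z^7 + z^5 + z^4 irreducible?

Write g(z) = z^8 + z^7 + z^5 + z^4.
Check for roots in GF(2): g(0) = 0 → root; g(1) = 0 → root.
g(0) = 0, so (z) divides g(z); g is reducible.

No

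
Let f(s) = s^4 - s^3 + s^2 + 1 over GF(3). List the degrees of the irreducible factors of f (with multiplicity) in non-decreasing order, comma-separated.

Roots in GF(3): f(0) = 1; f(1) = 2; f(2) = 1.
Complete factorization: f(s) = (s^4 - s^3 + s^2 + 1).
Factor degrees with multiplicity: 4 = 4.

4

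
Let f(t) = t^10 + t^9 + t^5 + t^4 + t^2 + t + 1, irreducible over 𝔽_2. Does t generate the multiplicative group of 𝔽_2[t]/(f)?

|GF(2^10)^×| = 2^10 − 1 = 1023. Prime factorization: 1023 = 3·11·31.
f is primitive ⇔ t has order 1023 in GF(2)[t]/(f), i.e. t^(1023/q) ≠ 1 for each prime q | 1023.
t^(341) mod f = t^9 + t^8 + t^6 + t^5.
t^(93) mod f = t^9 + t^8 + t^6 + t^3 + t^2.
t^(33) mod f = t^9 + t^4 + 1.
None equal 1, so t has full order 1023; f is primitive.

Yes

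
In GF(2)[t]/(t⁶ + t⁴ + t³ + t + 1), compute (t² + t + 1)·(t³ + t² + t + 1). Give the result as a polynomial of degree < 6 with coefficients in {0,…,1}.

Multiply in GF(2)[t]: (t² + t + 1)·(t³ + t² + t + 1) = t⁵ + t³ + t² + 1.
Reduced: t⁵ + t³ + t² + 1.

t^5 + t^3 + t^2 + 1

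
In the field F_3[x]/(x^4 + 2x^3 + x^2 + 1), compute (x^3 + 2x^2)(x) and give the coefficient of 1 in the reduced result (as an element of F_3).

2

Multiply in F_3[x]: (x^3 + 2x^2)·(x) = x^4 + 2x^3.
Reduce using x^4 ≡ x^3 + 2x^2 + 2 (mod x^4 + 2x^3 + x^2 + 1).
Reduced: 2x^2 + 2.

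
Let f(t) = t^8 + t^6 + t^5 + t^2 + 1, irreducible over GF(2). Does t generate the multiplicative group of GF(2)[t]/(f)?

|GF(2^8)^×| = 2^8 − 1 = 255. Prime factorization: 255 = 3·5·17.
f is primitive ⇔ t has order 255 in GF(2)[t]/(f), i.e. t^(255/q) ≠ 1 for each prime q | 255.
t^(85) mod f = t^7 + t^3 + 1.
t^(51) mod f = t^6 + t^5 + 1.
t^(15) mod f = t^7 + t^6 + t^5 + t^4 + t^2 + t + 1.
None equal 1, so t has full order 255; f is primitive.

Yes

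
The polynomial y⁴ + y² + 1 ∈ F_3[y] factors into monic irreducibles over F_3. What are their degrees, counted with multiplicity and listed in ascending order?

Write f(y) = y⁴ + y² + 1.
Roots in F_3: f(0) = 1; f(1) = 0 → root; f(2) = 0 → root.
Linear factors from roots: (y + 2), (y + 1).
Complete factorization: f(y) = (y + 1)^2·(y + 2)^2.
Factor degrees with multiplicity: 1 + 1 + 1 + 1 = 4.

1, 1, 1, 1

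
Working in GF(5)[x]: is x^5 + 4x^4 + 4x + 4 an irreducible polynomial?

Write P(x) = x^5 + 4x^4 + 4x + 4.
Check for roots in GF(5): P(0) = 4; P(1) = 3; P(2) = 3; P(3) = 3; P(4) = 3.
No roots, so no linear factors.
Degree-2 irreducible divisors: test the 10 monic irreducibles of degree 2 over GF(5).
None of them divide P (all give nonzero remainder).
No irreducible factor of degree ≤ 2 exists, so P is irreducible over GF(5).

Yes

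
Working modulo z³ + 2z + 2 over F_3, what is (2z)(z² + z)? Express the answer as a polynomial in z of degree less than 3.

2z^2 + 2z + 2

Multiply in F_3[z]: (2z)·(z² + z) = 2z³ + 2z².
Reduce using z³ ≡ z + 1 (mod z³ + 2z + 2).
Reduced: 2z² + 2z + 2.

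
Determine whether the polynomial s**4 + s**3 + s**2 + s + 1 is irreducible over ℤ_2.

Yes

Write f(s) = s**4 + s**3 + s**2 + s + 1.
Check for roots in ℤ_2: f(0) = 1; f(1) = 1.
No roots, so no linear factors.
Monic irreducibles of degree 2 over GF(2): s**2 + s + 1.
None of them divide f (all give nonzero remainder).
No irreducible factor of degree ≤ 2 exists, so f is irreducible over GF(2).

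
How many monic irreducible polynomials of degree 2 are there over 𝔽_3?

x^(3^2) − x is the product of all monic irreducibles of degree dividing 2; Möbius inversion gives N = (1/2) Σ μ(2/d)·3^d.
Divisors of 2: 1, 2; μ(2/d) for each: -1, 1.
Σ = − 3^1 + 3^2 = 6.
N = 6/2 = 3.

3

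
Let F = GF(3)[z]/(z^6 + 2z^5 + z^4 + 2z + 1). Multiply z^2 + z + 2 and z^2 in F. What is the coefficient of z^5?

Multiply in GF(3)[z]: (z^2 + z + 2)·(z^2) = z^4 + z^3 + 2z^2.
Reduced: z^4 + z^3 + 2z^2.

0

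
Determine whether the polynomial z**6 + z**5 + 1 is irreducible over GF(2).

Yes

Write g(z) = z**6 + z**5 + 1.
Check for roots in GF(2): g(0) = 1; g(1) = 1.
No roots, so no linear factors.
Monic irreducibles of degree 2 over GF(2): z**2 + z + 1.
None of them divide g (all give nonzero remainder).
Monic irreducibles of degree 3 over GF(2): z**3 + z + 1, z**3 + z**2 + 1.
None of them divide g (all give nonzero remainder).
No irreducible factor of degree ≤ 3 exists, so g is irreducible over GF(2).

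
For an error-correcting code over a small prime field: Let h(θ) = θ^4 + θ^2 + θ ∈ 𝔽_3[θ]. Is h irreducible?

Check for roots in 𝔽_3: h(0) = 0 → root; h(1) = 0 → root; h(2) = 1.
h(0) = 0, so (θ) divides h(θ); h is reducible.

No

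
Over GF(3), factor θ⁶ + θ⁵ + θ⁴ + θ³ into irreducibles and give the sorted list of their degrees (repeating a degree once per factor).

Write g(θ) = θ⁶ + θ⁵ + θ⁴ + θ³.
Roots in GF(3): g(0) = 0 → root; g(1) = 1; g(2) = 0 → root.
Linear factors from roots: (θ), (θ + 1).
Complete factorization: g(θ) = (θ + 1)·(θ)^3·(θ² + 1).
Factor degrees with multiplicity: 1 + 1 + 1 + 1 + 2 = 6.

1, 1, 1, 1, 2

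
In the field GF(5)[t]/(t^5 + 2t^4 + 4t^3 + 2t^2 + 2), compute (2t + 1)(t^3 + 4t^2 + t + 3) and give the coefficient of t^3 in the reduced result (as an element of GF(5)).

Multiply in GF(5)[t]: (2t + 1)·(t^3 + 4t^2 + t + 3) = 2t^4 + 4t^3 + t^2 + 2t + 3.
Reduced: 2t^4 + 4t^3 + t^2 + 2t + 3.

4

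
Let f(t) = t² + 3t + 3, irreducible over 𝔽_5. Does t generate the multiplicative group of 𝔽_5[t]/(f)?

|GF(5^2)^×| = 5^2 − 1 = 24. Prime factorization: 24 = 2^3·3.
f is primitive ⇔ t has order 24 in GF(5)[t]/(f), i.e. t^(24/q) ≠ 1 for each prime q | 24.
t^(12) mod f = 4.
t^(8) mod f = t + 1.
None equal 1, so t has full order 24; f is primitive.

Yes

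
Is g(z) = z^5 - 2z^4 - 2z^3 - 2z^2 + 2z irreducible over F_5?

Check for roots in F_5: g(0) = 0 → root; g(1) = 2; g(2) = 0 → root; g(3) = 0 → root; g(4) = 0 → root.
g(0) = 0, so (z) divides g(z); g is reducible.

No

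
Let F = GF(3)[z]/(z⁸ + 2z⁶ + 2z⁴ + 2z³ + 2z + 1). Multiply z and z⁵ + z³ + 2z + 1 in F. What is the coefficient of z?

1

Multiply in GF(3)[z]: (z)·(z⁵ + z³ + 2z + 1) = z⁶ + z⁴ + 2z² + z.
Reduced: z⁶ + z⁴ + 2z² + z.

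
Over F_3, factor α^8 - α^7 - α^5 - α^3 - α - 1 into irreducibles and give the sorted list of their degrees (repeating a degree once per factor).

Write g(α) = α^8 - α^7 - α^5 - α^3 - α - 1.
Roots in F_3: g(0) = 2; g(1) = 2; g(2) = 1.
Complete factorization: g(α) = (α^2 + 1)·(α^2 + α - 1)·(α^2 - α - 1)^2.
Factor degrees with multiplicity: 2 + 2 + 2 + 2 = 8.

2, 2, 2, 2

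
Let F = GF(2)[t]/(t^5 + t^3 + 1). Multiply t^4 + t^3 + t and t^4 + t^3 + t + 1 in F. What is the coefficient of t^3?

Multiply in GF(2)[t]: (t^4 + t^3 + t)·(t^4 + t^3 + t + 1) = t^8 + t^6 + t^4 + t^3 + t^2 + t.
Reduce using t^5 ≡ t^3 + 1 (mod t^5 + t^3 + 1).
Reduced: t^4 + t^2 + t.

0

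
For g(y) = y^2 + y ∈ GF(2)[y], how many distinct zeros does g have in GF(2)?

Evaluate at each of the 2 elements of GF(2):
g(0) = 0 → root; g(1) = 0 → root.
Roots: {0, 1}.

2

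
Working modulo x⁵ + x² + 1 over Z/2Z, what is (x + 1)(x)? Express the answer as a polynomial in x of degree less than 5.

Multiply in Z/2Z[x]: (x + 1)·(x) = x² + x.
Reduced: x² + x.

x^2 + x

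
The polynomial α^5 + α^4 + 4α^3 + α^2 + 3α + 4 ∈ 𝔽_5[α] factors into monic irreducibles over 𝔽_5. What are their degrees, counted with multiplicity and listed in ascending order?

Write g(α) = α^5 + α^4 + 4α^3 + α^2 + 3α + 4.
Roots in 𝔽_5: g(0) = 4; g(1) = 4; g(2) = 4; g(3) = 4; g(4) = 3.
Complete factorization: g(α) = (α^2 + 3)·(α^3 + α^2 + α + 3).
Factor degrees with multiplicity: 2 + 3 = 5.

2, 3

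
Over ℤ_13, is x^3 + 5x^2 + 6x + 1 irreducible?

No

Write P(x) = x^3 + 5x^2 + 6x + 1.
Check each element of ℤ_13 for a root: P(0)=1, P(1)=0, P(2)=2, P(3)=0, P(4)=0, P(5)=8, P(6)=4, P(7)=7, P(8)=10, P(9)=6, P(10)=1, P(11)=1, P(12)=12.
P(1) = 0, so (x − 1) divides P(x); P is reducible.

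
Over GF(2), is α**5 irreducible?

Write P(α) = α**5.
Check for roots in GF(2): P(0) = 0 → root; P(1) = 1.
P(0) = 0, so (α) divides P(α); P is reducible.

No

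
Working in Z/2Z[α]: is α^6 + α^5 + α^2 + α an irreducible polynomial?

Write h(α) = α^6 + α^5 + α^2 + α.
Check for roots in Z/2Z: h(0) = 0 → root; h(1) = 0 → root.
h(0) = 0, so (α) divides h(α); h is reducible.

No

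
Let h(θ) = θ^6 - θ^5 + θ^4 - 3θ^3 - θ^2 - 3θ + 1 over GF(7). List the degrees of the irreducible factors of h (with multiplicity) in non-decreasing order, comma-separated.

Linear factors from roots: (θ - 3).
Complete factorization: h(θ) = (θ - 3)^2·(θ^2 + 2θ + 3)·(θ^2 + 3θ - 1).
Factor degrees with multiplicity: 1 + 1 + 2 + 2 = 6.

1, 1, 2, 2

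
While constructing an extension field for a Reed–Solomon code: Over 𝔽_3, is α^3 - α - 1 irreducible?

Write P(α) = α^3 - α - 1.
Check for roots in 𝔽_3: P(0) = 2; P(1) = 2; P(2) = 2.
No roots. A degree-3 polynomial over a field with no linear factor is irreducible.

Yes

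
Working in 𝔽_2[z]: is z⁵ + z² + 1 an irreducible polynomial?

Write P(z) = z⁵ + z² + 1.
Check for roots in 𝔽_2: P(0) = 1; P(1) = 1.
No roots, so no linear factors.
Monic irreducibles of degree 2 over GF(2): z² + z + 1.
None of them divide P (all give nonzero remainder).
No irreducible factor of degree ≤ 2 exists, so P is irreducible over GF(2).

Yes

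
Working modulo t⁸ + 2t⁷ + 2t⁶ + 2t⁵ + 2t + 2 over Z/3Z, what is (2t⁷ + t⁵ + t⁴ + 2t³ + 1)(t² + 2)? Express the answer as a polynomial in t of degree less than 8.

Multiply in Z/3Z[t]: (2t⁷ + t⁵ + t⁴ + 2t³ + 1)·(t² + 2) = 2t⁹ + 2t⁷ + t⁶ + t⁵ + 2t⁴ + t³ + t² + 2.
Reduce using t⁸ ≡ t⁷ + t⁶ + t⁵ + t + 1 (mod t⁸ + 2t⁷ + 2t⁶ + 2t⁵ + 2t + 2).
Reduced: 2t⁶ + 2t⁴ + t³ + t + 1.

2t^6 + 2t^4 + t^3 + t + 1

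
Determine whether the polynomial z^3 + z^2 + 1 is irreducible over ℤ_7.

Write m(z) = z^3 + z^2 + 1.
Check for roots in ℤ_7: m(0) = 1; m(1) = 3; m(2) = 6; m(3) = 2; m(4) = 4; m(5) = 4; m(6) = 1.
No roots. A degree-3 polynomial over a field with no linear factor is irreducible.

Yes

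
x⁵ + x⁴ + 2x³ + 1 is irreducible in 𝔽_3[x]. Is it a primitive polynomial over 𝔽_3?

Write f(x) = x⁵ + x⁴ + 2x³ + 1.
|GF(3^5)^×| = 3^5 − 1 = 242. Prime factorization: 242 = 2·11^2.
f is primitive ⇔ x has order 242 in GF(3)[x]/(f), i.e. x^(242/q) ≠ 1 for each prime q | 242.
x^(121) mod f = 2.
x^(22) mod f = x⁴ + x² + 2x + 2.
None equal 1, so x has full order 242; f is primitive.

Yes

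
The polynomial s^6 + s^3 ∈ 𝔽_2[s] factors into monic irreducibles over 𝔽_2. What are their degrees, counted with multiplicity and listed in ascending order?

Write g(s) = s^6 + s^3.
Roots in 𝔽_2: g(0) = 0 → root; g(1) = 0 → root.
Linear factors from roots: (s), (s + 1).
Complete factorization: g(s) = (s + 1)·(s)^3·(s^2 + s + 1).
Factor degrees with multiplicity: 1 + 1 + 1 + 1 + 2 = 6.

1, 1, 1, 1, 2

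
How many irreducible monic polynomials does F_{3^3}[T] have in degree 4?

132678

By the necklace-counting formula, N_27(4) = (1/4) Σ_{d|4} μ(4/d)·27^d.
Divisors of 4: 1, 2, 4; μ(4/d) for each: 0, -1, 1.
Σ = − 27^2 + 27^4 = 530712.
N = 530712/4 = 132678.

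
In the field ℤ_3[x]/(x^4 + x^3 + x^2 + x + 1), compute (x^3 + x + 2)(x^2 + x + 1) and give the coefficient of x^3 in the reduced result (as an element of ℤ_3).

Multiply in ℤ_3[x]: (x^3 + x + 2)·(x^2 + x + 1) = x^5 + x^4 + 2x^3 + 2.
Reduce using x^4 ≡ 2x^3 + 2x^2 + 2x + 2 (mod x^4 + x^3 + x^2 + x + 1).
Reduced: x^3 + 2x^2 + 2x + 2.

1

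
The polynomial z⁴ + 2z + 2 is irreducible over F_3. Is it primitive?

Yes

Write f(z) = z⁴ + 2z + 2.
|GF(3^4)^×| = 3^4 − 1 = 80. Prime factorization: 80 = 2^4·5.
f is primitive ⇔ z has order 80 in GF(3)[z]/(f), i.e. z^(80/q) ≠ 1 for each prime q | 80.
z^(40) mod f = 2.
z^(16) mod f = z³ + 2z + 2.
None equal 1, so z has full order 80; f is primitive.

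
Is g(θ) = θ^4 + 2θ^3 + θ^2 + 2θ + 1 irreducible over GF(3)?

Check for roots in GF(3): g(0) = 1; g(1) = 1; g(2) = 2.
No roots, so no linear factors.
Monic irreducibles of degree 2 over GF(3): θ^2 + 1, θ^2 + θ + 2, θ^2 + 2θ + 2.
None of them divide g (all give nonzero remainder).
No irreducible factor of degree ≤ 2 exists, so g is irreducible over GF(3).

Yes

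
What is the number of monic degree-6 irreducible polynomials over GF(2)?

Gauss's count: N_{2}(6) = (1/6) Σ_{d|6} μ(6/d)·2^d.
Divisors of 6: 1, 2, 3, 6; μ(6/d) for each: 1, -1, -1, 1.
Σ = 2^1 − 2^2 − 2^3 + 2^6 = 54.
N = 54/6 = 9.

9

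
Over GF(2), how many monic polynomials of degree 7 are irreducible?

The number of monic irreducibles of degree 7 over GF(2) is (1/7)·Σ_{d∣7} μ(7/d) 2^d.
Divisors of 7: 1, 7; μ(7/d) for each: -1, 1.
Σ = − 2^1 + 2^7 = 126.
N = 126/7 = 18.

18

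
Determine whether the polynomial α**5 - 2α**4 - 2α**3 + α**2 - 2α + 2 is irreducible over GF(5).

Yes

Write h(α) = α**5 - 2α**4 - 2α**3 + α**2 - 2α + 2.
Check for roots in GF(5): h(0) = 2; h(1) = 3; h(2) = 1; h(3) = 2; h(4) = 4.
No roots, so no linear factors.
Degree-2 irreducible divisors: test the 10 monic irreducibles of degree 2 over GF(5).
None of them divide h (all give nonzero remainder).
No irreducible factor of degree ≤ 2 exists, so h is irreducible over GF(5).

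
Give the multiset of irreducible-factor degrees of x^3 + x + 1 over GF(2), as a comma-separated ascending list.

Write g(x) = x^3 + x + 1.
Roots in GF(2): g(0) = 1; g(1) = 1.
Complete factorization: g(x) = (x^3 + x + 1).
Factor degrees with multiplicity: 3 = 3.

3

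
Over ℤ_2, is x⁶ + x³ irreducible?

Write f(x) = x⁶ + x³.
Check for roots in ℤ_2: f(0) = 0 → root; f(1) = 0 → root.
f(0) = 0, so (x) divides f(x); f is reducible.

No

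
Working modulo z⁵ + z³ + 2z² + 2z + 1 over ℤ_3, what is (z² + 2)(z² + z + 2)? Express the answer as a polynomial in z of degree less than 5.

z^4 + z^3 + z^2 + 2z + 1

Multiply in ℤ_3[z]: (z² + 2)·(z² + z + 2) = z⁴ + z³ + z² + 2z + 1.
Reduced: z⁴ + z³ + z² + 2z + 1.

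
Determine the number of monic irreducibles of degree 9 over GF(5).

x^(5^9) − x is the product of all monic irreducibles of degree dividing 9; Möbius inversion gives N = (1/9) Σ μ(9/d)·5^d.
Divisors of 9: 1, 3, 9; μ(9/d) for each: 0, -1, 1.
Σ = − 5^3 + 5^9 = 1953000.
N = 1953000/9 = 217000.

217000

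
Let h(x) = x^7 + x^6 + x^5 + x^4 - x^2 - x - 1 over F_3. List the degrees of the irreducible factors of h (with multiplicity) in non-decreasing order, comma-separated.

Roots in F_3: h(0) = 2; h(1) = 1; h(2) = 2.
Complete factorization: h(x) = (x^7 + x^6 + x^5 + x^4 - x^2 - x - 1).
Factor degrees with multiplicity: 7 = 7.

7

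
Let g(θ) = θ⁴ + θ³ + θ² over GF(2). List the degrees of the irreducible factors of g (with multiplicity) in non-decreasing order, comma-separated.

Roots in GF(2): g(0) = 0 → root; g(1) = 1.
Linear factors from roots: (θ).
Complete factorization: g(θ) = (θ)^2·(θ² + θ + 1).
Factor degrees with multiplicity: 1 + 1 + 2 = 4.

1, 1, 2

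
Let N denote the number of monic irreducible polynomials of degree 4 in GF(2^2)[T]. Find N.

By the necklace-counting formula, N_4(4) = (1/4) Σ_{d|4} μ(4/d)·4^d.
Divisors of 4: 1, 2, 4; μ(4/d) for each: 0, -1, 1.
Σ = − 4^2 + 4^4 = 240.
N = 240/4 = 60.

60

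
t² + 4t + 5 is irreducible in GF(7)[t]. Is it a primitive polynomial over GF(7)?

Write f(t) = t² + 4t + 5.
|GF(7^2)^×| = 7^2 − 1 = 48. Prime factorization: 48 = 2^4·3.
f is primitive ⇔ t has order 48 in GF(7)[t]/(f), i.e. t^(48/q) ≠ 1 for each prime q | 48.
t^(24) mod f = 6.
t^(16) mod f = 4.
None equal 1, so t has full order 48; f is primitive.

Yes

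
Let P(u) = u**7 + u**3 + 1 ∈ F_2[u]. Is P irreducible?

Yes

Check for roots in F_2: P(0) = 1; P(1) = 1.
No roots, so no linear factors.
Monic irreducibles of degree 2 over GF(2): u**2 + u + 1.
None of them divide P (all give nonzero remainder).
Monic irreducibles of degree 3 over GF(2): u**3 + u + 1, u**3 + u**2 + 1.
None of them divide P (all give nonzero remainder).
No irreducible factor of degree ≤ 3 exists, so P is irreducible over GF(2).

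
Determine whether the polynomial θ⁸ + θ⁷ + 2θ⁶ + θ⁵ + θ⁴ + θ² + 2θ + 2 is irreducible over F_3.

No

Write m(θ) = θ⁸ + θ⁷ + 2θ⁶ + θ⁵ + θ⁴ + θ² + 2θ + 2.
Check for roots in F_3: m(0) = 2; m(1) = 2; m(2) = 0 → root.
m(2) = 0, so (θ − 2) divides m(θ); m is reducible.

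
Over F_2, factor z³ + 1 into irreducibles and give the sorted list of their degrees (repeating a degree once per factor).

1, 2

Write f(z) = z³ + 1.
Roots in F_2: f(0) = 1; f(1) = 0 → root.
Linear factors from roots: (z + 1).
Complete factorization: f(z) = (z + 1)·(z² + z + 1).
Factor degrees with multiplicity: 1 + 2 = 3.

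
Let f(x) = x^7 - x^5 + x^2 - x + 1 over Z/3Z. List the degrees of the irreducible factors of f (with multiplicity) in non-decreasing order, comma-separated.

Roots in Z/3Z: f(0) = 1; f(1) = 1; f(2) = 0 → root.
Linear factors from roots: (x + 1).
Complete factorization: f(x) = (x + 1)·(x^2 + 1)·(x^2 + x - 1)^2.
Factor degrees with multiplicity: 1 + 2 + 2 + 2 = 7.

1, 2, 2, 2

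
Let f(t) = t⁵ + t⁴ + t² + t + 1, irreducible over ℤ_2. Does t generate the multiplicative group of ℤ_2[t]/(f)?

|GF(2^5)^×| = 2^5 − 1 = 31. Prime factorization: 31 = 31.
f is primitive ⇔ t has order 31 in GF(2)[t]/(f), i.e. t^(31/q) ≠ 1 for each prime q | 31.
t^(1) mod f = t.
None equal 1, so t has full order 31; f is primitive.

Yes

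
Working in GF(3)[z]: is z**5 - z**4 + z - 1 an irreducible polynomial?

No

Write f(z) = z**5 - z**4 + z - 1.
Check for roots in GF(3): f(0) = 2; f(1) = 0 → root; f(2) = 2.
f(1) = 0, so (z − 1) divides f(z); f is reducible.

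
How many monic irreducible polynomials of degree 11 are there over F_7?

By the necklace-counting formula, N_7(11) = (1/11) Σ_{d|11} μ(11/d)·7^d.
Divisors of 11: 1, 11; μ(11/d) for each: -1, 1.
Σ = − 7^1 + 7^11 = 1977326736.
N = 1977326736/11 = 179756976.

179756976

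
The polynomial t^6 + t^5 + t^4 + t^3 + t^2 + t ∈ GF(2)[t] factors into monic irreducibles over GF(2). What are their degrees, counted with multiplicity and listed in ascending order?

1, 1, 2, 2

Write h(t) = t^6 + t^5 + t^4 + t^3 + t^2 + t.
Roots in GF(2): h(0) = 0 → root; h(1) = 0 → root.
Linear factors from roots: (t), (t + 1).
Complete factorization: h(t) = (t)·(t + 1)·(t^2 + t + 1)^2.
Factor degrees with multiplicity: 1 + 1 + 2 + 2 = 6.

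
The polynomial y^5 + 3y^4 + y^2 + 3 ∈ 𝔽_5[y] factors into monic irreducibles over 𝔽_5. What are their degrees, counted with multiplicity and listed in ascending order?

5

Write g(y) = y^5 + 3y^4 + y^2 + 3.
Roots in 𝔽_5: g(0) = 3; g(1) = 3; g(2) = 2; g(3) = 3; g(4) = 1.
Complete factorization: g(y) = (y^5 + 3y^4 + y^2 + 3).
Factor degrees with multiplicity: 5 = 5.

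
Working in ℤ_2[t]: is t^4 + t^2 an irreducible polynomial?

No

Write P(t) = t^4 + t^2.
Check for roots in ℤ_2: P(0) = 0 → root; P(1) = 0 → root.
P(0) = 0, so (t) divides P(t); P is reducible.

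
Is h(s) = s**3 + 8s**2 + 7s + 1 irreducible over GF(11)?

Check each element of GF(11) for a root: h(0)=1, h(1)=6, h(2)=0, h(3)=0, h(4)=1, h(5)=9, h(6)=8, h(7)=4, h(8)=3, h(9)=0, h(10)=1.
h(2) = 0, so (s − 2) divides h(s); h is reducible.

No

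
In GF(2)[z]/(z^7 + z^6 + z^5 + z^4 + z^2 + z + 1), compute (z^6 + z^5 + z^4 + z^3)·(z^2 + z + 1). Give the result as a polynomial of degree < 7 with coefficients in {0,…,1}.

Multiply in GF(2)[z]: (z^6 + z^5 + z^4 + z^3)·(z^2 + z + 1) = z^8 + z^6 + z^5 + z^3.
Reduce using z^7 ≡ z^6 + z^5 + z^4 + z^2 + z + 1 (mod z^7 + z^6 + z^5 + z^4 + z^2 + z + 1).
Reduced: z^6 + z^5 + z^4 + 1.

z^6 + z^5 + z^4 + 1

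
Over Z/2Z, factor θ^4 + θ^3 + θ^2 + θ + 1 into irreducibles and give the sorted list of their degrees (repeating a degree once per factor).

Write f(θ) = θ^4 + θ^3 + θ^2 + θ + 1.
Roots in Z/2Z: f(0) = 1; f(1) = 1.
Complete factorization: f(θ) = (θ^4 + θ^3 + θ^2 + θ + 1).
Factor degrees with multiplicity: 4 = 4.

4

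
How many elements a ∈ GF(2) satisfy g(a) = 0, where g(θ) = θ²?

Evaluate at each of the 2 elements of GF(2):
g(0) = 0 → root; g(1) = 1.
Roots: {0}.

1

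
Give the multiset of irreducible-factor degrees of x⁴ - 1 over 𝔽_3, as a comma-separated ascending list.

1, 1, 2

Write g(x) = x⁴ - 1.
Roots in 𝔽_3: g(0) = 2; g(1) = 0 → root; g(2) = 0 → root.
Linear factors from roots: (x - 1), (x + 1).
Complete factorization: g(x) = (x + 1)·(x - 1)·(x² + 1).
Factor degrees with multiplicity: 1 + 1 + 2 = 4.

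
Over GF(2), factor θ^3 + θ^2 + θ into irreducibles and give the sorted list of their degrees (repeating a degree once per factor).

1, 2

Write g(θ) = θ^3 + θ^2 + θ.
Roots in GF(2): g(0) = 0 → root; g(1) = 1.
Linear factors from roots: (θ).
Complete factorization: g(θ) = (θ)·(θ^2 + θ + 1).
Factor degrees with multiplicity: 1 + 2 = 3.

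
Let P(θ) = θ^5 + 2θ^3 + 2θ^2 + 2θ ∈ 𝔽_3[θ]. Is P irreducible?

No

Check for roots in 𝔽_3: P(0) = 0 → root; P(1) = 1; P(2) = 0 → root.
P(0) = 0, so (θ) divides P(θ); P is reducible.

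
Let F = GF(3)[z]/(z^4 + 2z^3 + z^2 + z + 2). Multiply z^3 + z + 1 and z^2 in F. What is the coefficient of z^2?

Multiply in GF(3)[z]: (z^3 + z + 1)·(z^2) = z^5 + z^3 + z^2.
Reduce using z^4 ≡ z^3 + 2z^2 + 2z + 1 (mod z^4 + 2z^3 + z^2 + z + 2).
Reduced: z^3 + 2z^2 + 1.

2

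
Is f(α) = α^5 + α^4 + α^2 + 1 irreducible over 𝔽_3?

Yes

Check for roots in 𝔽_3: f(0) = 1; f(1) = 1; f(2) = 2.
No roots, so no linear factors.
Monic irreducibles of degree 2 over GF(3): α^2 + 1, α^2 + α + 2, α^2 + 2α + 2.
None of them divide f (all give nonzero remainder).
No irreducible factor of degree ≤ 2 exists, so f is irreducible over GF(3).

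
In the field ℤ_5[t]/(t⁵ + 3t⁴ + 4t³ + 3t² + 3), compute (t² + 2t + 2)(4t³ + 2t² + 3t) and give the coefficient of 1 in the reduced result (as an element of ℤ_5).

3

Multiply in ℤ_5[t]: (t² + 2t + 2)·(4t³ + 2t² + 3t) = 4t⁵ + t.
Reduce using t⁵ ≡ 2t⁴ + t³ + 2t² + 2 (mod t⁵ + 3t⁴ + 4t³ + 3t² + 3).
Reduced: 3t⁴ + 4t³ + 3t² + t + 3.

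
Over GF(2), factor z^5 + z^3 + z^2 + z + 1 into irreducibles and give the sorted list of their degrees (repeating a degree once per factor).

5

Write g(z) = z^5 + z^3 + z^2 + z + 1.
Roots in GF(2): g(0) = 1; g(1) = 1.
Complete factorization: g(z) = (z^5 + z^3 + z^2 + z + 1).
Factor degrees with multiplicity: 5 = 5.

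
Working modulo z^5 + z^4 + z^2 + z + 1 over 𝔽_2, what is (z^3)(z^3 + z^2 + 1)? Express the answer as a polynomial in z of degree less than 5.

Multiply in 𝔽_2[z]: (z^3)·(z^3 + z^2 + 1) = z^6 + z^5 + z^3.
Reduce using z^5 ≡ z^4 + z^2 + z + 1 (mod z^5 + z^4 + z^2 + z + 1).
Reduced: z^2 + z.

z^2 + z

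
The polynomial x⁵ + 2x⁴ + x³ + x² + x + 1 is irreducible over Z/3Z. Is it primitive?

Yes

Write f(x) = x⁵ + 2x⁴ + x³ + x² + x + 1.
|GF(3^5)^×| = 3^5 − 1 = 242. Prime factorization: 242 = 2·11^2.
f is primitive ⇔ x has order 242 in GF(3)[x]/(f), i.e. x^(242/q) ≠ 1 for each prime q | 242.
x^(121) mod f = 2.
x^(22) mod f = 2x⁴ + x³ + 2.
None equal 1, so x has full order 242; f is primitive.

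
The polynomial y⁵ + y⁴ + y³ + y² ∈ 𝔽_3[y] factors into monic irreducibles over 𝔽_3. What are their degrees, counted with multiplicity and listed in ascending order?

Write h(y) = y⁵ + y⁴ + y³ + y².
Roots in 𝔽_3: h(0) = 0 → root; h(1) = 1; h(2) = 0 → root.
Linear factors from roots: (y), (y + 1).
Complete factorization: h(y) = (y + 1)·(y)^2·(y² + 1).
Factor degrees with multiplicity: 1 + 1 + 1 + 2 = 5.

1, 1, 1, 2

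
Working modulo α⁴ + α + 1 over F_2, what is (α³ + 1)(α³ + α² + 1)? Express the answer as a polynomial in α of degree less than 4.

α^3 + α^2 + α + 1

Multiply in F_2[α]: (α³ + 1)·(α³ + α² + 1) = α⁶ + α⁵ + α² + 1.
Reduce using α⁴ ≡ α + 1 (mod α⁴ + α + 1).
Reduced: α³ + α² + α + 1.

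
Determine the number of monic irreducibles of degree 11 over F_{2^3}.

By the necklace-counting formula, N_8(11) = (1/11) Σ_{d|11} μ(11/d)·8^d.
Divisors of 11: 1, 11; μ(11/d) for each: -1, 1.
Σ = − 8^1 + 8^11 = 8589934584.
N = 8589934584/11 = 780903144.

780903144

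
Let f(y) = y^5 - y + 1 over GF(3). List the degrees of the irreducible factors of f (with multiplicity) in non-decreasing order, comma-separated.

Roots in GF(3): f(0) = 1; f(1) = 1; f(2) = 1.
Complete factorization: f(y) = (y^5 - y + 1).
Factor degrees with multiplicity: 5 = 5.

5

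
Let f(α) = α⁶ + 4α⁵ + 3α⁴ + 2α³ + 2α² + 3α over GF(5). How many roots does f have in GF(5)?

4

Evaluate at each of the 5 elements of GF(5):
f(0) = 0 → root; f(1) = 0 → root; f(2) = 0 → root; f(3) = 0 → root; f(4) = 2.
Roots: {0, 1, 2, 3}.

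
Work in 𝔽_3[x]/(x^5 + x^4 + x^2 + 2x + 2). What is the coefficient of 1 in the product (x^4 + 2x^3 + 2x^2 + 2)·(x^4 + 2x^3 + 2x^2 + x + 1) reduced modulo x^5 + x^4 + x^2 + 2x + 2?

2

Multiply in 𝔽_3[x]: (x^4 + 2x^3 + 2x^2 + 2)·(x^4 + 2x^3 + 2x^2 + x + 1) = x^8 + x^7 + 2x^6 + 2x^3 + 2x + 2.
Reduce using x^5 ≡ 2x^4 + 2x^2 + x + 1 (mod x^5 + x^4 + x^2 + 2x + 2).
Reduced: x^4 + x^3 + 2x^2 + x + 2.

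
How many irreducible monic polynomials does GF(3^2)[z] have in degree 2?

36

The number of monic irreducibles of degree 2 over GF(9) is (1/2)·Σ_{d∣2} μ(2/d) 9^d.
Divisors of 2: 1, 2; μ(2/d) for each: -1, 1.
Σ = − 9^1 + 9^2 = 72.
N = 72/2 = 36.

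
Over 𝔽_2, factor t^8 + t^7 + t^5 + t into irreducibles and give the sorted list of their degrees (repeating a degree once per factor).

Write g(t) = t^8 + t^7 + t^5 + t.
Roots in 𝔽_2: g(0) = 0 → root; g(1) = 0 → root.
Linear factors from roots: (t), (t + 1).
Complete factorization: g(t) = (t)·(t + 1)·(t^2 + t + 1)·(t^4 + t^3 + 1).
Factor degrees with multiplicity: 1 + 1 + 2 + 4 = 8.

1, 1, 2, 4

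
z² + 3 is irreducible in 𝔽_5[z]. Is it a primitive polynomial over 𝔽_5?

Write f(z) = z² + 3.
|GF(5^2)^×| = 5^2 − 1 = 24. Prime factorization: 24 = 2^3·3.
f is primitive ⇔ z has order 24 in GF(5)[z]/(f), i.e. z^(24/q) ≠ 1 for each prime q | 24.
z^(12) mod f = 4.
z^(8) mod f = 1
Since z^(8) = 1, the order of z divides 8 < 24; not primitive.

No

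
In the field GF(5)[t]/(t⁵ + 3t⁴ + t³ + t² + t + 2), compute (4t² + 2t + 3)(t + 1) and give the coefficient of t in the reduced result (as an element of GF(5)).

Multiply in GF(5)[t]: (4t² + 2t + 3)·(t + 1) = 4t³ + t² + 3.
Reduced: 4t³ + t² + 3.

0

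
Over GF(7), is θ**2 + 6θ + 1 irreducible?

No

Write P(θ) = θ**2 + 6θ + 1.
Check for roots in GF(7): P(0) = 1; P(1) = 1; P(2) = 3; P(3) = 0 → root; P(4) = 6; P(5) = 0 → root; P(6) = 3.
P(3) = 0, so (θ − 3) divides P(θ); P is reducible.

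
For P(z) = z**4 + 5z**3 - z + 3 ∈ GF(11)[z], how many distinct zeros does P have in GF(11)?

1

Evaluate at each of the 11 elements of GF(11):
P(0) = 3; P(1) = 8; P(2) = 2; P(3) = 7; P(4) = 3; P(5) = 5; P(6) = 8; P(7) = 9; P(8) = 7; P(9) = 3; P(10) = 0 → root.
Roots: {10}.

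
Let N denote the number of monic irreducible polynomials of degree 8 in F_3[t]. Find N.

810

x^(3^8) − x is the product of all monic irreducibles of degree dividing 8; Möbius inversion gives N = (1/8) Σ μ(8/d)·3^d.
Divisors of 8: 1, 2, 4, 8; μ(8/d) for each: 0, 0, -1, 1.
Σ = − 3^4 + 3^8 = 6480.
N = 6480/8 = 810.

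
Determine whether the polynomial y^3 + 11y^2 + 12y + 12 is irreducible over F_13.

Yes

Write f(y) = y^3 + 11y^2 + 12y + 12.
Check each element of F_13 for a root: f(0)=12, f(1)=10, f(2)=10, f(3)=5, f(4)=1, f(5)=4, f(6)=7, f(7)=3, f(8)=11, f(9)=11, f(10)=9, f(11)=11, f(12)=10.
No roots. A degree-3 polynomial over a field with no linear factor is irreducible.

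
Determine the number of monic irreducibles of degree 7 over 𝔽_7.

117648

Gauss's count: N_{7}(7) = (1/7) Σ_{d|7} μ(7/d)·7^d.
Divisors of 7: 1, 7; μ(7/d) for each: -1, 1.
Σ = − 7^1 + 7^7 = 823536.
N = 823536/7 = 117648.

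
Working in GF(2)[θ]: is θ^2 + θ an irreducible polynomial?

No

Write g(θ) = θ^2 + θ.
Check for roots in GF(2): g(0) = 0 → root; g(1) = 0 → root.
g(0) = 0, so (θ) divides g(θ); g is reducible.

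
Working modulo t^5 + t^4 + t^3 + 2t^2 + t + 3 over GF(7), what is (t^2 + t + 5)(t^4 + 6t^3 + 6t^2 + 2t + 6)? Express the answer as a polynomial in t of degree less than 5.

3t^4 + 2t^3 + 4t^2 + 5

Multiply in GF(7)[t]: (t^2 + t + 5)·(t^4 + 6t^3 + 6t^2 + 2t + 6) = t^6 + 3t^4 + 3t^3 + 3t^2 + 2t + 2.
Reduce using t^5 ≡ 6t^4 + 6t^3 + 5t^2 + 6t + 4 (mod t^5 + t^4 + t^3 + 2t^2 + t + 3).
Reduced: 3t^4 + 2t^3 + 4t^2 + 5.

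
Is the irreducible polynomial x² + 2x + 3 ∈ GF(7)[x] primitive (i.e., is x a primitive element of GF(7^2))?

Yes

Write f(x) = x² + 2x + 3.
|GF(7^2)^×| = 7^2 − 1 = 48. Prime factorization: 48 = 2^4·3.
f is primitive ⇔ x has order 48 in GF(7)[x]/(f), i.e. x^(48/q) ≠ 1 for each prime q | 48.
x^(24) mod f = 6.
x^(16) mod f = 2.
None equal 1, so x has full order 48; f is primitive.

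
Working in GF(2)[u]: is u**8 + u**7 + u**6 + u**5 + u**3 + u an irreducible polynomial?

Write g(u) = u**8 + u**7 + u**6 + u**5 + u**3 + u.
Check for roots in GF(2): g(0) = 0 → root; g(1) = 0 → root.
g(0) = 0, so (u) divides g(u); g is reducible.

No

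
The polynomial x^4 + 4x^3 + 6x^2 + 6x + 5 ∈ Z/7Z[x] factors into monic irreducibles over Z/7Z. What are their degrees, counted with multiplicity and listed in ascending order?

Write h(x) = x^4 + 4x^3 + 6x^2 + 6x + 5.
Linear factors from roots: (x + 4), (x + 3).
Complete factorization: h(x) = (x + 3)·(x + 4)·(x^2 + 4x + 1).
Factor degrees with multiplicity: 1 + 1 + 2 = 4.

1, 1, 2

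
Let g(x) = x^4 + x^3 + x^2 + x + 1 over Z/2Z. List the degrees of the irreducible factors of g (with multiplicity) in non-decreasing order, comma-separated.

4

Roots in Z/2Z: g(0) = 1; g(1) = 1.
Complete factorization: g(x) = (x^4 + x^3 + x^2 + x + 1).
Factor degrees with multiplicity: 4 = 4.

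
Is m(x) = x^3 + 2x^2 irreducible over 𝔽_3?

No

Check for roots in 𝔽_3: m(0) = 0 → root; m(1) = 0 → root; m(2) = 1.
m(0) = 0, so (x) divides m(x); m is reducible.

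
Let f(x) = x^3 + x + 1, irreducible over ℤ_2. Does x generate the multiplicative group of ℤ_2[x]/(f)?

|GF(2^3)^×| = 2^3 − 1 = 7. Prime factorization: 7 = 7.
f is primitive ⇔ x has order 7 in GF(2)[x]/(f), i.e. x^(7/q) ≠ 1 for each prime q | 7.
x^(1) mod f = x.
None equal 1, so x has full order 7; f is primitive.

Yes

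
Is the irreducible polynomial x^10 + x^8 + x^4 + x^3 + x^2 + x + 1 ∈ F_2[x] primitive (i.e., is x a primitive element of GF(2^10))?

Write f(x) = x^10 + x^8 + x^4 + x^3 + x^2 + x + 1.
|GF(2^10)^×| = 2^10 − 1 = 1023. Prime factorization: 1023 = 3·11·31.
f is primitive ⇔ x has order 1023 in GF(2)[x]/(f), i.e. x^(1023/q) ≠ 1 for each prime q | 1023.
x^(341) mod f = 1
x^(93) mod f = x^9 + x^8 + x^7 + x^6 + x^5.
x^(33) mod f = x^8 + x^6 + x^5 + x^2 + 1.
Since x^(341) = 1, the order of x divides 341 < 1023; not primitive.

No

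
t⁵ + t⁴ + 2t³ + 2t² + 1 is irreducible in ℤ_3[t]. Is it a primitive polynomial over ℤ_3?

Write f(t) = t⁵ + t⁴ + 2t³ + 2t² + 1.
|GF(3^5)^×| = 3^5 − 1 = 242. Prime factorization: 242 = 2·11^2.
f is primitive ⇔ t has order 242 in GF(3)[t]/(f), i.e. t^(242/q) ≠ 1 for each prime q | 242.
t^(121) mod f = 2.
t^(22) mod f = t⁴ + 2t + 1.
None equal 1, so t has full order 242; f is primitive.

Yes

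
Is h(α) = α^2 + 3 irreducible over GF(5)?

Check for roots in GF(5): h(0) = 3; h(1) = 4; h(2) = 2; h(3) = 2; h(4) = 4.
No roots. A degree-2 polynomial over a field with no linear factor is irreducible.

Yes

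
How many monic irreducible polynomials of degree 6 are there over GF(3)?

116

x^(3^6) − x is the product of all monic irreducibles of degree dividing 6; Möbius inversion gives N = (1/6) Σ μ(6/d)·3^d.
Divisors of 6: 1, 2, 3, 6; μ(6/d) for each: 1, -1, -1, 1.
Σ = 3^1 − 3^2 − 3^3 + 3^6 = 696.
N = 696/6 = 116.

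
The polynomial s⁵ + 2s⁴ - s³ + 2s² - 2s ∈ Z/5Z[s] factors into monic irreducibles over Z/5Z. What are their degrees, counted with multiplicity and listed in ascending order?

1, 1, 1, 2

Write f(s) = s⁵ + 2s⁴ - s³ + 2s² - 2s.
Roots in Z/5Z: f(0) = 0 → root; f(1) = 2; f(2) = 0 → root; f(3) = 0 → root; f(4) = 1.
Linear factors from roots: (s), (s - 2), (s + 2).
Complete factorization: f(s) = (s)·(s + 2)·(s - 2)·(s² + 2s - 2).
Factor degrees with multiplicity: 1 + 1 + 1 + 2 = 5.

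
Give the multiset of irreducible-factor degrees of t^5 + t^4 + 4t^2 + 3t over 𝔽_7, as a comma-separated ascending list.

1, 1, 3

Write g(t) = t^5 + t^4 + 4t^2 + 3t.
Linear factors from roots: (t), (t + 5).
Complete factorization: g(t) = (t)·(t + 5)·(t^3 + 3t^2 + 6t + 2).
Factor degrees with multiplicity: 1 + 1 + 3 = 5.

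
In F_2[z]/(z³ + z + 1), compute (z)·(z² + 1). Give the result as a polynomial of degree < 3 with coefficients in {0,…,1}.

1

Multiply in F_2[z]: (z)·(z² + 1) = z³ + z.
Reduce using z³ ≡ z + 1 (mod z³ + z + 1).
Reduced: 1.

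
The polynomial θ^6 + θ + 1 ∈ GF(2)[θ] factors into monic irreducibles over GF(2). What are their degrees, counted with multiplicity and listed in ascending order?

6

Write g(θ) = θ^6 + θ + 1.
Roots in GF(2): g(0) = 1; g(1) = 1.
Complete factorization: g(θ) = (θ^6 + θ + 1).
Factor degrees with multiplicity: 6 = 6.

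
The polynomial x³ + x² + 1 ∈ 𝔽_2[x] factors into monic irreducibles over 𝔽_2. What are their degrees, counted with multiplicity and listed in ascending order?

3

Write f(x) = x³ + x² + 1.
Roots in 𝔽_2: f(0) = 1; f(1) = 1.
Complete factorization: f(x) = (x³ + x² + 1).
Factor degrees with multiplicity: 3 = 3.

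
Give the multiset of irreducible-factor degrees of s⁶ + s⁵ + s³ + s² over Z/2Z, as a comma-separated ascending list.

1, 1, 1, 1, 2

Write h(s) = s⁶ + s⁵ + s³ + s².
Roots in Z/2Z: h(0) = 0 → root; h(1) = 0 → root.
Linear factors from roots: (s), (s + 1).
Complete factorization: h(s) = (s)^2·(s + 1)^2·(s² + s + 1).
Factor degrees with multiplicity: 1 + 1 + 1 + 1 + 2 = 6.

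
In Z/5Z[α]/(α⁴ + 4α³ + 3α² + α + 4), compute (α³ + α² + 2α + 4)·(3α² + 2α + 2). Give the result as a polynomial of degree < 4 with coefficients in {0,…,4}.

Multiply in Z/5Z[α]: (α³ + α² + 2α + 4)·(3α² + 2α + 2) = 3α⁵ + 3α² + 2α + 3.
Reduce using α⁴ ≡ α³ + 2α² + 4α + 1 (mod α⁴ + 4α³ + 3α² + α + 4).
Reduced: 4α³ + α² + 2α + 1.

4α^3 + α^2 + 2α + 1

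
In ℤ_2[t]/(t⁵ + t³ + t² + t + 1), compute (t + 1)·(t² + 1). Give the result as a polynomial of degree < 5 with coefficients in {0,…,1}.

t^3 + t^2 + t + 1

Multiply in ℤ_2[t]: (t + 1)·(t² + 1) = t³ + t² + t + 1.
Reduced: t³ + t² + t + 1.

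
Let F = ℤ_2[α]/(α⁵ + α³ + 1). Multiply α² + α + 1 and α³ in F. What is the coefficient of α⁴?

1

Multiply in ℤ_2[α]: (α² + α + 1)·(α³) = α⁵ + α⁴ + α³.
Reduce using α⁵ ≡ α³ + 1 (mod α⁵ + α³ + 1).
Reduced: α⁴ + 1.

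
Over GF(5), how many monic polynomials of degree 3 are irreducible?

40

x^(5^3) − x is the product of all monic irreducibles of degree dividing 3; Möbius inversion gives N = (1/3) Σ μ(3/d)·5^d.
Divisors of 3: 1, 3; μ(3/d) for each: -1, 1.
Σ = − 5^1 + 5^3 = 120.
N = 120/3 = 40.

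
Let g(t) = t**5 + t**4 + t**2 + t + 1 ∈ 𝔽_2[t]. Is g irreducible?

Yes

Check for roots in 𝔽_2: g(0) = 1; g(1) = 1.
No roots, so no linear factors.
Monic irreducibles of degree 2 over GF(2): t**2 + t + 1.
None of them divide g (all give nonzero remainder).
No irreducible factor of degree ≤ 2 exists, so g is irreducible over GF(2).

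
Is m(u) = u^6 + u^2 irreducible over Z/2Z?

No

Check for roots in Z/2Z: m(0) = 0 → root; m(1) = 0 → root.
m(0) = 0, so (u) divides m(u); m is reducible.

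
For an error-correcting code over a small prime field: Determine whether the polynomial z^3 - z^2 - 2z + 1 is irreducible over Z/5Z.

Write m(z) = z^3 - z^2 - 2z + 1.
Check for roots in Z/5Z: m(0) = 1; m(1) = 4; m(2) = 1; m(3) = 3; m(4) = 1.
No roots. A degree-3 polynomial over a field with no linear factor is irreducible.

Yes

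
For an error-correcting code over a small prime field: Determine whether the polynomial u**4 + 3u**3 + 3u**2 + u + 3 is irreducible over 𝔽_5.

Write m(u) = u**4 + 3u**3 + 3u**2 + u + 3.
Check for roots in 𝔽_5: m(0) = 3; m(1) = 1; m(2) = 2; m(3) = 0 → root; m(4) = 3.
m(3) = 0, so (u − 3) divides m(u); m is reducible.

No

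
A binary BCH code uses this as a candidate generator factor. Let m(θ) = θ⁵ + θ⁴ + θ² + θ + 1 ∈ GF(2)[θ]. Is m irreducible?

Yes

Check for roots in GF(2): m(0) = 1; m(1) = 1.
No roots, so no linear factors.
Monic irreducibles of degree 2 over GF(2): θ² + θ + 1.
None of them divide m (all give nonzero remainder).
No irreducible factor of degree ≤ 2 exists, so m is irreducible over GF(2).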